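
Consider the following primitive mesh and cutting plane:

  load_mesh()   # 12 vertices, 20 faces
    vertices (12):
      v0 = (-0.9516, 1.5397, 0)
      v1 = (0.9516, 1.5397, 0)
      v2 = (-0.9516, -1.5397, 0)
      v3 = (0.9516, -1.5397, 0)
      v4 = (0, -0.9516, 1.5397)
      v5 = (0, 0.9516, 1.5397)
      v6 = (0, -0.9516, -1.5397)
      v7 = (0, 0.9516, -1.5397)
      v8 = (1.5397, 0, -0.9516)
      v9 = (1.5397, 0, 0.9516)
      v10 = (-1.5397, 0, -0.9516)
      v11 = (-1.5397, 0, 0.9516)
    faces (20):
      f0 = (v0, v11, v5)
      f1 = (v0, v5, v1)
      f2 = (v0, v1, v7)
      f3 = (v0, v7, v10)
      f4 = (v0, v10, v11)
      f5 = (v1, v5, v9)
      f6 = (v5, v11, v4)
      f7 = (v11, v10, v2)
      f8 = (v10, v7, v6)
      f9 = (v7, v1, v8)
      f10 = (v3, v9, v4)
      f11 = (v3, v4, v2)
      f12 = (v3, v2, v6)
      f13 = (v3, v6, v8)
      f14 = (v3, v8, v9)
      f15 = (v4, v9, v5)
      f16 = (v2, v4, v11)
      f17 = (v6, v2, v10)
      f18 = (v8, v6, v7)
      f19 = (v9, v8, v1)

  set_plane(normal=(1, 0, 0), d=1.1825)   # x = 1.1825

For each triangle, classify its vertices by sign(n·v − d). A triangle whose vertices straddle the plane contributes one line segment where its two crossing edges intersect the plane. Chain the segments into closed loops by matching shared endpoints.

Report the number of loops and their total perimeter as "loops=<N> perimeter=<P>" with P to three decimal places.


Straddling triangles (8 of 20):
  (v1,v5,v9) [--+] → (1.1825, 0.220765, 1.08804)–(1.1825, 0.935183, 0.373617)  len=1.0103
  (v7,v1,v8) [--+] → (1.1825, 0.935183, -0.373617)–(1.1825, 0.220765, -1.08804)  len=1.0103
  (v3,v9,v4) [-+-] → (1.1825, -0.935183, 0.373617)–(1.1825, -0.220765, 1.08804)  len=1.0103
  (v3,v6,v8) [--+] → (1.1825, -0.220765, -1.08804)–(1.1825, -0.935183, -0.373617)  len=1.0103
  (v3,v8,v9) [-++] → (1.1825, -0.935183, -0.373617)–(1.1825, -0.935183, 0.373617)  len=0.7472
  (v4,v9,v5) [-+-] → (1.1825, -0.220765, 1.08804)–(1.1825, 0.220765, 1.08804)  len=0.4415
  (v8,v6,v7) [+--] → (1.1825, -0.220765, -1.08804)–(1.1825, 0.220765, -1.08804)  len=0.4415
  (v9,v8,v1) [++-] → (1.1825, 0.935183, -0.373617)–(1.1825, 0.935183, 0.373617)  len=0.7472

Chained into 1 loop(s):
  loop 1: 8 segments, perimeter = 6.4189
Total perimeter = 6.419

loops=1 perimeter=6.419


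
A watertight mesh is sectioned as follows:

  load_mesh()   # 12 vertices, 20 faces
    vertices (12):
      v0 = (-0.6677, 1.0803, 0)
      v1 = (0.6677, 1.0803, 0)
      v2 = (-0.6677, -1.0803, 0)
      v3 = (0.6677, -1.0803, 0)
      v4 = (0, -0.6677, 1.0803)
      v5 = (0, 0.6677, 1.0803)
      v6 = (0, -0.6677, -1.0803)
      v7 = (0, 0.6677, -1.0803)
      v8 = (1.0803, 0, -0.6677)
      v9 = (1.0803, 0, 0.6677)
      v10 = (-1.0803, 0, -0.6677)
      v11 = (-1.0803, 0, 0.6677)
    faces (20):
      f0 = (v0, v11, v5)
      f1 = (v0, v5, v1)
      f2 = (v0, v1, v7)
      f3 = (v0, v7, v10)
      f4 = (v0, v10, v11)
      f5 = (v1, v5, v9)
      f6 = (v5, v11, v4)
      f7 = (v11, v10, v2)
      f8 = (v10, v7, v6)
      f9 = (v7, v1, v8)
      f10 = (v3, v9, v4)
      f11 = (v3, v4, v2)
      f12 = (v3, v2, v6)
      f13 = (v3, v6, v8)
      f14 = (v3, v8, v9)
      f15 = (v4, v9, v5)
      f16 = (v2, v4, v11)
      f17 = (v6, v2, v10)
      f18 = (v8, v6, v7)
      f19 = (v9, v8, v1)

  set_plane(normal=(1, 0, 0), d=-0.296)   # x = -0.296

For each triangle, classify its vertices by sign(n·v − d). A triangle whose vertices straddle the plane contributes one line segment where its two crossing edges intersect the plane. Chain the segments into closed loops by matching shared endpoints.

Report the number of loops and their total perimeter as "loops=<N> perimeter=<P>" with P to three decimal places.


Straddling triangles (10 of 20):
  (v0,v11,v5) [--+] → (-0.296, 0.484752, 0.967248)–(-0.296, 0.850611, 0.601389)  len=0.5174
  (v0,v5,v1) [-++] → (-0.296, 0.850611, 0.601389)–(-0.296, 1.0803, 0)  len=0.6438
  (v0,v1,v7) [-++] → (-0.296, 1.0803, 0)–(-0.296, 0.850611, -0.601389)  len=0.6438
  (v0,v7,v10) [-+-] → (-0.296, 0.850611, -0.601389)–(-0.296, 0.484752, -0.967248)  len=0.5174
  (v5,v11,v4) [+-+] → (-0.296, 0.484752, 0.967248)–(-0.296, -0.484752, 0.967248)  len=0.9695
  (v10,v7,v6) [-++] → (-0.296, 0.484752, -0.967248)–(-0.296, -0.484752, -0.967248)  len=0.9695
  (v3,v4,v2) [++-] → (-0.296, -0.850611, 0.601389)–(-0.296, -1.0803, 0)  len=0.6438
  (v3,v2,v6) [+-+] → (-0.296, -1.0803, 0)–(-0.296, -0.850611, -0.601389)  len=0.6438
  (v2,v4,v11) [-+-] → (-0.296, -0.850611, 0.601389)–(-0.296, -0.484752, 0.967248)  len=0.5174
  (v6,v2,v10) [+--] → (-0.296, -0.850611, -0.601389)–(-0.296, -0.484752, -0.967248)  len=0.5174

Chained into 1 loop(s):
  loop 1: 10 segments, perimeter = 6.5837
Total perimeter = 6.584

loops=1 perimeter=6.584


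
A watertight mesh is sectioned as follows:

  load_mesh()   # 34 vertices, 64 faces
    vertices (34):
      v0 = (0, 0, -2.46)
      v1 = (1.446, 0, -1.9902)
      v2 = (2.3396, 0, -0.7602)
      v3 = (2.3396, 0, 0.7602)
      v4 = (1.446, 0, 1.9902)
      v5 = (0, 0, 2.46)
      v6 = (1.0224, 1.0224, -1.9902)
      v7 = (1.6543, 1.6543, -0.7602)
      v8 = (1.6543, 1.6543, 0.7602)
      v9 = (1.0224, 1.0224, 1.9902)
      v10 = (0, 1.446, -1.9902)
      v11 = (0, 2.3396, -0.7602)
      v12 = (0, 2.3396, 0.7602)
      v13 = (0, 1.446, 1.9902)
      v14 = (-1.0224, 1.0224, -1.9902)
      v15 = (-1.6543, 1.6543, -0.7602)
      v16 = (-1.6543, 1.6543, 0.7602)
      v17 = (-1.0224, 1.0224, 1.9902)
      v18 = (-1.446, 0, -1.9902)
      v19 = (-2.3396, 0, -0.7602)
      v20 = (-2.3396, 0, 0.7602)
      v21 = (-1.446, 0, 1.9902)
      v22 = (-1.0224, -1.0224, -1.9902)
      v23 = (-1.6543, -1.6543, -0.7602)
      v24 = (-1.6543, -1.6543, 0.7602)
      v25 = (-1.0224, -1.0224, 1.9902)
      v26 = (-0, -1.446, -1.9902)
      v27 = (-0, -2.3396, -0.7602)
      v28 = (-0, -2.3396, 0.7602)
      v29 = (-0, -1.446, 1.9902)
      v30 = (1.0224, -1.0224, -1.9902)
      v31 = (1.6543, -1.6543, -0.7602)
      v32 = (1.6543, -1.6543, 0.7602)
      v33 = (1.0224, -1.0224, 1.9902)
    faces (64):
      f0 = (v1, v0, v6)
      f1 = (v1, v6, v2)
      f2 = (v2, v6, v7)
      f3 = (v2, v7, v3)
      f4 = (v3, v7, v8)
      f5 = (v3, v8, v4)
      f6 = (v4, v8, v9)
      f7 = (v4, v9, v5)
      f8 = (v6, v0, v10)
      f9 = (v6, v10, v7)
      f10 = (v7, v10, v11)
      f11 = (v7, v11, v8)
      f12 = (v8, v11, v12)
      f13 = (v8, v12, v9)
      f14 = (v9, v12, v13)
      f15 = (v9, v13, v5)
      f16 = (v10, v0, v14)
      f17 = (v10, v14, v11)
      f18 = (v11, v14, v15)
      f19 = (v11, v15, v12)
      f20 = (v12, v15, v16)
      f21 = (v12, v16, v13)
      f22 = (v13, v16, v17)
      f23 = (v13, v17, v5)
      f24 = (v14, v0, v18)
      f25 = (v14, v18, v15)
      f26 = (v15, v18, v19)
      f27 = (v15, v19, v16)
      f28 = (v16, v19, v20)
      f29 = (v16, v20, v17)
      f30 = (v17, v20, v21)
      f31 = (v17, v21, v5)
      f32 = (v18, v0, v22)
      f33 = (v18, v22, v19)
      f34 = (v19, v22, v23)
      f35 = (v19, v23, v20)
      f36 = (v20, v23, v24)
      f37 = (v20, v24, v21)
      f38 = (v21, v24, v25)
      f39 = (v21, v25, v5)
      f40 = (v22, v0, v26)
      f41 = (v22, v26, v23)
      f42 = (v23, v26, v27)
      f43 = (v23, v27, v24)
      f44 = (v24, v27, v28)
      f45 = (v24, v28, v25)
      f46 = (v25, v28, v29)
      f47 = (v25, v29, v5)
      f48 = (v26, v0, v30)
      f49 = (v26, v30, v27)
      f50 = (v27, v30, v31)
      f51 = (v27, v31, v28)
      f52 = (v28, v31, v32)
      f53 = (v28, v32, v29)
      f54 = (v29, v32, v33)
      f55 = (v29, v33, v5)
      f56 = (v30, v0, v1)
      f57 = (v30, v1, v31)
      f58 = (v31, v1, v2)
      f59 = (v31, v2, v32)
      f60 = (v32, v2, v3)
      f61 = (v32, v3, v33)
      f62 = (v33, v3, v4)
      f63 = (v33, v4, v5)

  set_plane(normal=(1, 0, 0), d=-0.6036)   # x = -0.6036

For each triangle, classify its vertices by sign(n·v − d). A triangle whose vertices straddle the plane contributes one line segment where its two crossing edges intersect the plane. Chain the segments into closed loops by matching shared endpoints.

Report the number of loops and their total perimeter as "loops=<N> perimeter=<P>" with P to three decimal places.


loops=1 perimeter=14.050

Straddling triangles (20 of 64):
  (v10,v0,v14) [++-] → (-0.6036, 0.6036, -2.18264)–(-0.6036, 1.19592, -1.9902)  len=0.6228
  (v10,v14,v11) [+-+] → (-0.6036, 1.19592, -1.9902)–(-0.6036, 1.56196, -1.48636)  len=0.6228
  (v11,v14,v15) [+--] → (-0.6036, 1.56196, -1.48636)–(-0.6036, 2.08956, -0.7602)  len=0.8976
  (v11,v15,v12) [+-+] → (-0.6036, 2.08956, -0.7602)–(-0.6036, 2.08956, 0.205456)  len=0.9657
  (v12,v15,v16) [+--] → (-0.6036, 2.08956, 0.205456)–(-0.6036, 2.08956, 0.7602)  len=0.5547
  (v12,v16,v13) [+-+] → (-0.6036, 2.08956, 0.7602)–(-0.6036, 1.522, 1.54141)  len=0.9656
  (v13,v16,v17) [+--] → (-0.6036, 1.522, 1.54141)–(-0.6036, 1.19592, 1.9902)  len=0.5547
  (v13,v17,v5) [+-+] → (-0.6036, 1.19592, 1.9902)–(-0.6036, 0.6036, 2.18264)  len=0.6228
  (v14,v0,v18) [-+-] → (-0.6036, 0.6036, -2.18264)–(-0.6036, 0, -2.26389)  len=0.6090
  (v17,v21,v5) [--+] → (-0.6036, 0, 2.26389)–(-0.6036, 0.6036, 2.18264)  len=0.6090
  (v18,v0,v22) [-+-] → (-0.6036, 0, -2.26389)–(-0.6036, -0.6036, -2.18264)  len=0.6090
  (v21,v25,v5) [--+] → (-0.6036, -0.6036, 2.18264)–(-0.6036, 0, 2.26389)  len=0.6090
  (v22,v0,v26) [-++] → (-0.6036, -0.6036, -2.18264)–(-0.6036, -1.19592, -1.9902)  len=0.6228
  (v22,v26,v23) [-+-] → (-0.6036, -1.19592, -1.9902)–(-0.6036, -1.522, -1.54141)  len=0.5547
  (v23,v26,v27) [-++] → (-0.6036, -1.522, -1.54141)–(-0.6036, -2.08956, -0.7602)  len=0.9656
  (v23,v27,v24) [-+-] → (-0.6036, -2.08956, -0.7602)–(-0.6036, -2.08956, -0.205456)  len=0.5547
  (v24,v27,v28) [-++] → (-0.6036, -2.08956, -0.205456)–(-0.6036, -2.08956, 0.7602)  len=0.9657
  (v24,v28,v25) [-+-] → (-0.6036, -2.08956, 0.7602)–(-0.6036, -1.56196, 1.48636)  len=0.8976
  (v25,v28,v29) [-++] → (-0.6036, -1.56196, 1.48636)–(-0.6036, -1.19592, 1.9902)  len=0.6228
  (v25,v29,v5) [-++] → (-0.6036, -1.19592, 1.9902)–(-0.6036, -0.6036, 2.18264)  len=0.6228

Chained into 1 loop(s):
  loop 1: 20 segments, perimeter = 14.0496
Total perimeter = 14.050


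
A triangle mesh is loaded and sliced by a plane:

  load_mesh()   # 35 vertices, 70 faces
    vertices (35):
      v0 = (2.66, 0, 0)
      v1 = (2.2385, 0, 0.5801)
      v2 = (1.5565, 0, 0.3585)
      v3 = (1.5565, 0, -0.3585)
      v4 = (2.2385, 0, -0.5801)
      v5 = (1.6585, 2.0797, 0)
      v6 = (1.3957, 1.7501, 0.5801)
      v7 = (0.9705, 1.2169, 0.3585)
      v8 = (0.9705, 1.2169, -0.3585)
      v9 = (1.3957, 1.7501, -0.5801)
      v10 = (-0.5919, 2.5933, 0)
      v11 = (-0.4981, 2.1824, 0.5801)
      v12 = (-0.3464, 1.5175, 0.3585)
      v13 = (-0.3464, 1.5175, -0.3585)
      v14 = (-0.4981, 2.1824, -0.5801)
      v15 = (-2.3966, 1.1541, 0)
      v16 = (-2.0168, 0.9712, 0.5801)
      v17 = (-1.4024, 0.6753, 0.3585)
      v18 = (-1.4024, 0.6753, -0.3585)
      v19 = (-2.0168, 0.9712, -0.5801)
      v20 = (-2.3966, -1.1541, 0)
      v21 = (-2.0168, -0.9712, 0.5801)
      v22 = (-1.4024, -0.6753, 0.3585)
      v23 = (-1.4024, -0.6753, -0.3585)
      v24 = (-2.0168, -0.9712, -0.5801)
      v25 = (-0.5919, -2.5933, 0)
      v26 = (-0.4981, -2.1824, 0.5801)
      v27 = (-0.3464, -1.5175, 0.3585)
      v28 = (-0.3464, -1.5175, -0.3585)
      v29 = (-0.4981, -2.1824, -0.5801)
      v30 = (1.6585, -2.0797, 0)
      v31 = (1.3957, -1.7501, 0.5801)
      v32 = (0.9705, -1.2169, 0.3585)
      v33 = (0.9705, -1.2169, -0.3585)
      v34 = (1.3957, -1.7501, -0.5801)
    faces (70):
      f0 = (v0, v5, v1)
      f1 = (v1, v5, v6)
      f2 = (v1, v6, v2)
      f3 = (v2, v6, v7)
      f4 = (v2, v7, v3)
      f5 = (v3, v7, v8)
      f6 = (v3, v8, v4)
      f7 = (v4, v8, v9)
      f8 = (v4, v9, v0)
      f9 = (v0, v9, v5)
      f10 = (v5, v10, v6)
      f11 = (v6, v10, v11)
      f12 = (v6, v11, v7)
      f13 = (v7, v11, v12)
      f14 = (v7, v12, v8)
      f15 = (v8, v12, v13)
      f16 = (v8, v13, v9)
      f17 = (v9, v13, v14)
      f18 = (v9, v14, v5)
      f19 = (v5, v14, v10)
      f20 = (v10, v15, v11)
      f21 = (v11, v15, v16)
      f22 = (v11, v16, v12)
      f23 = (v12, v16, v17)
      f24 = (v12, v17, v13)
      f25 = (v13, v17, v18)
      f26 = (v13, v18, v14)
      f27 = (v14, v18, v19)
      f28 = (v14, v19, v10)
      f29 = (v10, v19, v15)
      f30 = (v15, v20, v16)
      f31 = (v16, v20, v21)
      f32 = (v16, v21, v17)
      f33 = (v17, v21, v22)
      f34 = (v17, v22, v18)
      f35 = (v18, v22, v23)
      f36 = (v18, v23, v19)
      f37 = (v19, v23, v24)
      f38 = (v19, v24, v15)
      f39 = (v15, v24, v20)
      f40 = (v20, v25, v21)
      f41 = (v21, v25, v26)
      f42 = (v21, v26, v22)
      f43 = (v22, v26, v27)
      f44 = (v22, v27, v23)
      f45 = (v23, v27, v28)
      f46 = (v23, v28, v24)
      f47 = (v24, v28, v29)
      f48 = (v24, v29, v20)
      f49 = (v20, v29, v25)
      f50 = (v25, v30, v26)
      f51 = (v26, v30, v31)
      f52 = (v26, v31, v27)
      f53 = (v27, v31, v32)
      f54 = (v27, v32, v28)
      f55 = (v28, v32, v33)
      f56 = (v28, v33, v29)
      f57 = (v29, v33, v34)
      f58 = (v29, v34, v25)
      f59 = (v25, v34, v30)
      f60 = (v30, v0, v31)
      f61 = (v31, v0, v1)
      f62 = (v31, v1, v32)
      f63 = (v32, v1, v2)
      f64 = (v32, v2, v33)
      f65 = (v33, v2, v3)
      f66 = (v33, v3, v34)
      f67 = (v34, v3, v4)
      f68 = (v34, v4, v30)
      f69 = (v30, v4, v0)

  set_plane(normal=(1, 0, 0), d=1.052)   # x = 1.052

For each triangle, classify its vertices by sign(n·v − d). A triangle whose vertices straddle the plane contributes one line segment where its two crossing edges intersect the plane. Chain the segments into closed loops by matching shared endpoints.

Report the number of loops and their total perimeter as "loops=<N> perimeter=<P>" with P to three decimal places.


Straddling triangles (24 of 70):
  (v2,v6,v7) [++-] → (1.052, 1.3191, 0.400975)–(1.052, 1.04766, 0.3585)  len=0.2747
  (v2,v7,v3) [+-+] → (1.052, 1.04766, 0.3585)–(1.052, 1.04766, 0.258781)  len=0.0997
  (v3,v7,v8) [+--] → (1.052, 1.04766, 0.258781)–(1.052, 1.04766, -0.3585)  len=0.6173
  (v3,v8,v4) [+-+] → (1.052, 1.04766, -0.3585)–(1.052, 1.13868, -0.372743)  len=0.0921
  (v4,v8,v9) [+-+] → (1.052, 1.13868, -0.372743)–(1.052, 1.3191, -0.400975)  len=0.1826
  (v5,v10,v6) [+-+] → (1.052, 2.21812, 0)–(1.052, 1.89591, 0.479788)  len=0.5779
  (v6,v10,v11) [+--] → (1.052, 1.89591, 0.479788)–(1.052, 1.82856, 0.5801)  len=0.1208
  (v6,v11,v7) [+--] → (1.052, 1.82856, 0.5801)–(1.052, 1.3191, 0.400975)  len=0.5400
  (v8,v13,v9) [--+] → (1.052, 1.70421, -0.53638)–(1.052, 1.3191, -0.400975)  len=0.4082
  (v9,v13,v14) [+--] → (1.052, 1.70421, -0.53638)–(1.052, 1.82856, -0.5801)  len=0.1318
  (v9,v14,v5) [+-+] → (1.052, 1.82856, -0.5801)–(1.052, 2.10858, -0.163141)  len=0.5023
  (v5,v14,v10) [+--] → (1.052, 2.10858, -0.163141)–(1.052, 2.21812, 0)  len=0.1965
  (v25,v30,v26) [-+-] → (1.052, -2.21812, 0)–(1.052, -2.10858, 0.163141)  len=0.1965
  (v26,v30,v31) [-++] → (1.052, -2.10858, 0.163141)–(1.052, -1.82856, 0.5801)  len=0.5023
  (v26,v31,v27) [-+-] → (1.052, -1.82856, 0.5801)–(1.052, -1.70421, 0.53638)  len=0.1318
  (v27,v31,v32) [-+-] → (1.052, -1.70421, 0.53638)–(1.052, -1.3191, 0.400975)  len=0.4082
  (v29,v33,v34) [--+] → (1.052, -1.3191, -0.400975)–(1.052, -1.82856, -0.5801)  len=0.5400
  (v29,v34,v25) [-+-] → (1.052, -1.82856, -0.5801)–(1.052, -1.89591, -0.479788)  len=0.1208
  (v25,v34,v30) [-++] → (1.052, -1.89591, -0.479788)–(1.052, -2.21812, 0)  len=0.5779
  (v31,v1,v32) [++-] → (1.052, -1.13868, 0.372743)–(1.052, -1.3191, 0.400975)  len=0.1826
  (v32,v1,v2) [-++] → (1.052, -1.13868, 0.372743)–(1.052, -1.04766, 0.3585)  len=0.0921
  (v32,v2,v33) [-+-] → (1.052, -1.04766, 0.3585)–(1.052, -1.04766, -0.258781)  len=0.6173
  (v33,v2,v3) [-++] → (1.052, -1.04766, -0.258781)–(1.052, -1.04766, -0.3585)  len=0.0997
  (v33,v3,v34) [-++] → (1.052, -1.04766, -0.3585)–(1.052, -1.3191, -0.400975)  len=0.2747

Chained into 2 loop(s):
  loop 1: 12 segments, perimeter = 3.7441
  loop 2: 12 segments, perimeter = 3.7441
Total perimeter = 7.488

loops=2 perimeter=7.488


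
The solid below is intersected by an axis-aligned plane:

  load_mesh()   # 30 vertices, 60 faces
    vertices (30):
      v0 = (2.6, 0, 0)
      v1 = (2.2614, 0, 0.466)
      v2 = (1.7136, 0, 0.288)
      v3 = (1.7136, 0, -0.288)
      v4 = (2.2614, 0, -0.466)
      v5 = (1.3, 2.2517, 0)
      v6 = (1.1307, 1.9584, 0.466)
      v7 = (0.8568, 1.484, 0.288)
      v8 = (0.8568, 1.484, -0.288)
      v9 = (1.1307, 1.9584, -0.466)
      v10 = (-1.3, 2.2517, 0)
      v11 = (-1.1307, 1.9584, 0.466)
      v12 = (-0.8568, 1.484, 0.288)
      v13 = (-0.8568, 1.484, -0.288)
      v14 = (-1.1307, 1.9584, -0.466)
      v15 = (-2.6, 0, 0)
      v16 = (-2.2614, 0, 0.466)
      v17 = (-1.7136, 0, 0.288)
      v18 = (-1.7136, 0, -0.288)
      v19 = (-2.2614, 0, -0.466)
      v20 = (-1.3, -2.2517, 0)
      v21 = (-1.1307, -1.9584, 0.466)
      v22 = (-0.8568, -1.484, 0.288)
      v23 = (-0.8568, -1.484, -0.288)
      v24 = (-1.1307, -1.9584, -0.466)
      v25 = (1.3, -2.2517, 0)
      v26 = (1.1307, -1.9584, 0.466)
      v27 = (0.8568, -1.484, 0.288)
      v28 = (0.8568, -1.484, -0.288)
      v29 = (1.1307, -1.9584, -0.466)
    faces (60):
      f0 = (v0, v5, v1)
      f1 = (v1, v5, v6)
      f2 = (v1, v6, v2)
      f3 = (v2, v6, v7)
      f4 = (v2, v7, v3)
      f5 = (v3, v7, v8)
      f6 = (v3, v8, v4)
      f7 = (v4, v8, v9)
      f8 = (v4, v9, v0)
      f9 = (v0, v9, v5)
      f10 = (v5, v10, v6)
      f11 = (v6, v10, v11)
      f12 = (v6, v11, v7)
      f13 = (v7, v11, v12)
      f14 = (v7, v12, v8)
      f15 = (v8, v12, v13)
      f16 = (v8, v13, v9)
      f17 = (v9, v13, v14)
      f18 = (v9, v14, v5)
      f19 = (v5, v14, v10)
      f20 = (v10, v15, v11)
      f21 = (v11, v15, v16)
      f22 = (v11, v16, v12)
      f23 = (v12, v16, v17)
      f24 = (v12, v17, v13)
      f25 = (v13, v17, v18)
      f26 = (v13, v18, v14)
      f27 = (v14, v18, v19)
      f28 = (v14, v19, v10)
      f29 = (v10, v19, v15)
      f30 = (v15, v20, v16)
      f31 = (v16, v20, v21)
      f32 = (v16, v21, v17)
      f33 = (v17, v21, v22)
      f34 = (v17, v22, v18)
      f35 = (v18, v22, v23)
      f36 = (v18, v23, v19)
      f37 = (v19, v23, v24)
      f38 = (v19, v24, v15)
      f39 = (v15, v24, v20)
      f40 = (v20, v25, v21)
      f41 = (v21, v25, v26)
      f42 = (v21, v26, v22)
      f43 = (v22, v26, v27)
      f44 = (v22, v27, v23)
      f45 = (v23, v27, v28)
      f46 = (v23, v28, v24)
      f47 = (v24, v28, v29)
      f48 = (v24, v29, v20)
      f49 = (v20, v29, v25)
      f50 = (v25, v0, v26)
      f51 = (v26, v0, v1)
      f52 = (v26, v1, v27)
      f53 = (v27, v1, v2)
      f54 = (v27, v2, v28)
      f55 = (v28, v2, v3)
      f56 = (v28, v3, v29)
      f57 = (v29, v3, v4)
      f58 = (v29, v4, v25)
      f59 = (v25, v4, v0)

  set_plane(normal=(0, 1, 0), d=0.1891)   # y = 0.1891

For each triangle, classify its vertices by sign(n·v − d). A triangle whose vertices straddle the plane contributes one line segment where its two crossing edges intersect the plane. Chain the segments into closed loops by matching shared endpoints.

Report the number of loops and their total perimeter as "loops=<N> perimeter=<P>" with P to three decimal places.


loops=2 perimeter=5.760

Straddling triangles (20 of 60):
  (v0,v5,v1) [-+-] → (2.49082, 0.1891, 0)–(2.18066, 0.1891, 0.426865)  len=0.5277
  (v1,v5,v6) [-++] → (2.18066, 0.1891, 0.426865)–(2.15222, 0.1891, 0.466)  len=0.0484
  (v1,v6,v2) [-+-] → (2.15222, 0.1891, 0.466)–(1.65732, 0.1891, 0.305187)  len=0.5204
  (v2,v6,v7) [-++] → (1.65732, 0.1891, 0.305187)–(1.60442, 0.1891, 0.288)  len=0.0556
  (v2,v7,v3) [-+-] → (1.60442, 0.1891, 0.288)–(1.60442, 0.1891, -0.214603)  len=0.5026
  (v3,v7,v8) [-++] → (1.60442, 0.1891, -0.214603)–(1.60442, 0.1891, -0.288)  len=0.0734
  (v3,v8,v4) [-+-] → (1.60442, 0.1891, -0.288)–(2.08242, 0.1891, -0.443318)  len=0.5026
  (v4,v8,v9) [-++] → (2.08242, 0.1891, -0.443318)–(2.15222, 0.1891, -0.466)  len=0.0734
  (v4,v9,v0) [-+-] → (2.15222, 0.1891, -0.466)–(2.45813, 0.1891, -0.0449962)  len=0.5204
  (v0,v9,v5) [-++] → (2.45813, 0.1891, -0.0449962)–(2.49082, 0.1891, 0)  len=0.0556
  (v10,v15,v11) [+-+] → (-2.49082, 0.1891, 0)–(-2.45813, 0.1891, 0.0449962)  len=0.0556
  (v11,v15,v16) [+--] → (-2.45813, 0.1891, 0.0449962)–(-2.15222, 0.1891, 0.466)  len=0.5204
  (v11,v16,v12) [+-+] → (-2.15222, 0.1891, 0.466)–(-2.08242, 0.1891, 0.443318)  len=0.0734
  (v12,v16,v17) [+--] → (-2.08242, 0.1891, 0.443318)–(-1.60442, 0.1891, 0.288)  len=0.5026
  (v12,v17,v13) [+-+] → (-1.60442, 0.1891, 0.288)–(-1.60442, 0.1891, 0.214603)  len=0.0734
  (v13,v17,v18) [+--] → (-1.60442, 0.1891, 0.214603)–(-1.60442, 0.1891, -0.288)  len=0.5026
  (v13,v18,v14) [+-+] → (-1.60442, 0.1891, -0.288)–(-1.65732, 0.1891, -0.305187)  len=0.0556
  (v14,v18,v19) [+--] → (-1.65732, 0.1891, -0.305187)–(-2.15222, 0.1891, -0.466)  len=0.5204
  (v14,v19,v10) [+-+] → (-2.15222, 0.1891, -0.466)–(-2.18066, 0.1891, -0.426865)  len=0.0484
  (v10,v19,v15) [+--] → (-2.18066, 0.1891, -0.426865)–(-2.49082, 0.1891, 0)  len=0.5277

Chained into 2 loop(s):
  loop 1: 10 segments, perimeter = 2.8800
  loop 2: 10 segments, perimeter = 2.8800
Total perimeter = 5.760


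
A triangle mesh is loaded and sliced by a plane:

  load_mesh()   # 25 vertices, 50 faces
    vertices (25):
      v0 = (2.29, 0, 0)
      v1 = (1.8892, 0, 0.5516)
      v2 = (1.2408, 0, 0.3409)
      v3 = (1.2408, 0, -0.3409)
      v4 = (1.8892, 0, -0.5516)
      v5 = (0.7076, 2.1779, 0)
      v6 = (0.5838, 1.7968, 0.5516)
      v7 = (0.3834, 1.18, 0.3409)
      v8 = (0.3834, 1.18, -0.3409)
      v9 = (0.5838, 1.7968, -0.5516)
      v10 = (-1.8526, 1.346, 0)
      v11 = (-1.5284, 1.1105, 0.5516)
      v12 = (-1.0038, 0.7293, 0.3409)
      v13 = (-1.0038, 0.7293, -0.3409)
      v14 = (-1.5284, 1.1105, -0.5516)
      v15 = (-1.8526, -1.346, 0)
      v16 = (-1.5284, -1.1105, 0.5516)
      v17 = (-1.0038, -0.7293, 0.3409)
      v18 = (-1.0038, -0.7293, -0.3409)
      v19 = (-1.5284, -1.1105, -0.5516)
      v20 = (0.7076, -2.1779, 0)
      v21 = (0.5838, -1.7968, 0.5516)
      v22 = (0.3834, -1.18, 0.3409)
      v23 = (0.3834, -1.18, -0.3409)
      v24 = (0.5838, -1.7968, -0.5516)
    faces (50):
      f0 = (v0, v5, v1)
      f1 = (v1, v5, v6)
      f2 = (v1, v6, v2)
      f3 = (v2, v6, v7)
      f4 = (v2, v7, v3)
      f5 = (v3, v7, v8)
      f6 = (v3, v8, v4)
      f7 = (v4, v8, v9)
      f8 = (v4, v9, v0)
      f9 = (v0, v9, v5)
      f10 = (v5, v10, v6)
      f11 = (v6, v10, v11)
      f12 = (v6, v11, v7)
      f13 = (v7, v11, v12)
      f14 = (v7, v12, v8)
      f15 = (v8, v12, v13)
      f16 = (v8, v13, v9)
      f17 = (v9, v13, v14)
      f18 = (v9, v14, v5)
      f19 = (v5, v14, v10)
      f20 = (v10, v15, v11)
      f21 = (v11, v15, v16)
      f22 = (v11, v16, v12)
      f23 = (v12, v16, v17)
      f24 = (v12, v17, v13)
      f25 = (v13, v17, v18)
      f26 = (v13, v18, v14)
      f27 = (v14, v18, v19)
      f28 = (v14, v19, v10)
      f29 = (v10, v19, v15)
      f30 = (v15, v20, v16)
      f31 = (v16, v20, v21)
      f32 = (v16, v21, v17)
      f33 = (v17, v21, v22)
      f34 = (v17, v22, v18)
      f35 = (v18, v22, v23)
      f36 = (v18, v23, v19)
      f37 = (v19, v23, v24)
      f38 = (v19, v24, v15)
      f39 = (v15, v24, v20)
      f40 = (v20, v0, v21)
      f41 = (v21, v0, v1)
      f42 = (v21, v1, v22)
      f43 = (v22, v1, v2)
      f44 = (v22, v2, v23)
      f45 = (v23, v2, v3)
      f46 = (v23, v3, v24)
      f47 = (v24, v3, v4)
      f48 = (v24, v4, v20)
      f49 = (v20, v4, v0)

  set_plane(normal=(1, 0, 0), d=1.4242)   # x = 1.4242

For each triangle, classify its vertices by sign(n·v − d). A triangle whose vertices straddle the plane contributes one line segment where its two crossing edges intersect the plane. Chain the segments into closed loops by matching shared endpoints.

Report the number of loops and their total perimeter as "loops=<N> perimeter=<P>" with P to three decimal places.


Straddling triangles (14 of 50):
  (v0,v5,v1) [+-+] → (1.4242, 1.19162, 0)–(1.4242, 0.857078, 0.334527)  len=0.4731
  (v1,v5,v6) [+--] → (1.4242, 0.857078, 0.334527)–(1.4242, 0.640043, 0.5516)  len=0.3070
  (v1,v6,v2) [+--] → (1.4242, 0.640043, 0.5516)–(1.4242, 0, 0.400497)  len=0.6576
  (v3,v8,v4) [--+] → (1.4242, 0.364391, -0.486535)–(1.4242, 0, -0.400497)  len=0.3744
  (v4,v8,v9) [+--] → (1.4242, 0.364391, -0.486535)–(1.4242, 0.640043, -0.5516)  len=0.2832
  (v4,v9,v0) [+-+] → (1.4242, 0.640043, -0.5516)–(1.4242, 0.911774, -0.279906)  len=0.3843
  (v0,v9,v5) [+--] → (1.4242, 0.911774, -0.279906)–(1.4242, 1.19162, 0)  len=0.3958
  (v20,v0,v21) [-+-] → (1.4242, -1.19162, 0)–(1.4242, -0.911774, 0.279906)  len=0.3958
  (v21,v0,v1) [-++] → (1.4242, -0.911774, 0.279906)–(1.4242, -0.640043, 0.5516)  len=0.3843
  (v21,v1,v22) [-+-] → (1.4242, -0.640043, 0.5516)–(1.4242, -0.364391, 0.486535)  len=0.2832
  (v22,v1,v2) [-+-] → (1.4242, -0.364391, 0.486535)–(1.4242, 0, 0.400497)  len=0.3744
  (v24,v3,v4) [--+] → (1.4242, 0, -0.400497)–(1.4242, -0.640043, -0.5516)  len=0.6576
  (v24,v4,v20) [-+-] → (1.4242, -0.640043, -0.5516)–(1.4242, -0.857078, -0.334527)  len=0.3070
  (v20,v4,v0) [-++] → (1.4242, -0.857078, -0.334527)–(1.4242, -1.19162, 0)  len=0.4731

Chained into 1 loop(s):
  loop 1: 14 segments, perimeter = 5.7508
Total perimeter = 5.751

loops=1 perimeter=5.751


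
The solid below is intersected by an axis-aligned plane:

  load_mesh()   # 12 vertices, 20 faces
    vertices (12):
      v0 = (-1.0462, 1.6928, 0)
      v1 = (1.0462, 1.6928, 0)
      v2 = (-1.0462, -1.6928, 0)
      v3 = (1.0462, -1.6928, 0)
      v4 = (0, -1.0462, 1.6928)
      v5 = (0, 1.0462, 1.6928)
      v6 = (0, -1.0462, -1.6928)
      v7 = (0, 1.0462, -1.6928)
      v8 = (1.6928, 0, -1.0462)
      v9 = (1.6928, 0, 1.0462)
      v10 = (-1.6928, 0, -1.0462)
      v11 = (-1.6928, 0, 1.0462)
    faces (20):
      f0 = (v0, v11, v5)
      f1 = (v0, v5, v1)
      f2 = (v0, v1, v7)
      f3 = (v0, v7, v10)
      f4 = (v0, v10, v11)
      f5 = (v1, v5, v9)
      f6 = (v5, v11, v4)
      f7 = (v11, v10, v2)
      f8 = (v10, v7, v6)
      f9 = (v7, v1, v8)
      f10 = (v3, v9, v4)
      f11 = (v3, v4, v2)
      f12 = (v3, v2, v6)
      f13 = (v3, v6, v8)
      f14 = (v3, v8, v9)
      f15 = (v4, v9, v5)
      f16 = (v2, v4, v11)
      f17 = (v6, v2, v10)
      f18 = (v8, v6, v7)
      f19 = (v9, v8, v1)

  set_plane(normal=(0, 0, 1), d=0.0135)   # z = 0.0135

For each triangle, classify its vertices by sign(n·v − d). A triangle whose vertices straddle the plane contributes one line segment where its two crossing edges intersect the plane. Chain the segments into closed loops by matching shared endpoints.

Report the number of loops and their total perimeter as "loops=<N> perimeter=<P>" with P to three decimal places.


loops=1 perimeter=11.401

Straddling triangles (10 of 20):
  (v0,v11,v5) [-++] → (-1.05454, 1.67096, 0.0135)–(-1.03786, 1.68764, 0.0135)  len=0.0236
  (v0,v5,v1) [-+-] → (-1.03786, 1.68764, 0.0135)–(1.03786, 1.68764, 0.0135)  len=2.0757
  (v0,v10,v11) [--+] → (-1.6928, 0, 0.0135)–(-1.05454, 1.67096, 0.0135)  len=1.7887
  (v1,v5,v9) [-++] → (1.03786, 1.68764, 0.0135)–(1.05454, 1.67096, 0.0135)  len=0.0236
  (v11,v10,v2) [+--] → (-1.6928, 0, 0.0135)–(-1.05454, -1.67096, 0.0135)  len=1.7887
  (v3,v9,v4) [-++] → (1.05454, -1.67096, 0.0135)–(1.03786, -1.68764, 0.0135)  len=0.0236
  (v3,v4,v2) [-+-] → (1.03786, -1.68764, 0.0135)–(-1.03786, -1.68764, 0.0135)  len=2.0757
  (v3,v8,v9) [--+] → (1.6928, 0, 0.0135)–(1.05454, -1.67096, 0.0135)  len=1.7887
  (v2,v4,v11) [-++] → (-1.03786, -1.68764, 0.0135)–(-1.05454, -1.67096, 0.0135)  len=0.0236
  (v9,v8,v1) [+--] → (1.6928, 0, 0.0135)–(1.05454, 1.67096, 0.0135)  len=1.7887

Chained into 1 loop(s):
  loop 1: 10 segments, perimeter = 11.4006
Total perimeter = 11.401


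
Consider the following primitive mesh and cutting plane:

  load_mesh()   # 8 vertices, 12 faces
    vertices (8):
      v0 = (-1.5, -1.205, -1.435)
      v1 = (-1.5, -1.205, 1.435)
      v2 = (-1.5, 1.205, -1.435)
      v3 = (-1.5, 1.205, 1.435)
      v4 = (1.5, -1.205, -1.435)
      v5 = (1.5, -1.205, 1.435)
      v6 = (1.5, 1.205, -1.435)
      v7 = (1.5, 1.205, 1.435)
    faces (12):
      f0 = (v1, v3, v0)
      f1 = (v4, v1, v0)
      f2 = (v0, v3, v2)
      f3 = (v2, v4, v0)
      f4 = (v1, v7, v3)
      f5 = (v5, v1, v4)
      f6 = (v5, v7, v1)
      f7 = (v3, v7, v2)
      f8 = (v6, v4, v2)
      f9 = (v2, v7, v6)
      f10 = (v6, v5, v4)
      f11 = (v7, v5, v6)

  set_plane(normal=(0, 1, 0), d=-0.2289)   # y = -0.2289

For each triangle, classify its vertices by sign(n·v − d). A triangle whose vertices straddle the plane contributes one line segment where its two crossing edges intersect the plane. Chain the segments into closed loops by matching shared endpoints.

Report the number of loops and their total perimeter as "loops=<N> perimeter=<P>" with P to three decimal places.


loops=1 perimeter=11.740

Straddling triangles (8 of 12):
  (v1,v3,v0) [-+-] → (-1.5, -0.2289, 1.435)–(-1.5, -0.2289, -0.27259)  len=1.7076
  (v0,v3,v2) [-++] → (-1.5, -0.2289, -0.27259)–(-1.5, -0.2289, -1.435)  len=1.1624
  (v2,v4,v0) [+--] → (0.284938, -0.2289, -1.435)–(-1.5, -0.2289, -1.435)  len=1.7849
  (v1,v7,v3) [-++] → (-0.284938, -0.2289, 1.435)–(-1.5, -0.2289, 1.435)  len=1.2151
  (v5,v7,v1) [-+-] → (1.5, -0.2289, 1.435)–(-0.284938, -0.2289, 1.435)  len=1.7849
  (v6,v4,v2) [+-+] → (1.5, -0.2289, -1.435)–(0.284938, -0.2289, -1.435)  len=1.2151
  (v6,v5,v4) [+--] → (1.5, -0.2289, 0.27259)–(1.5, -0.2289, -1.435)  len=1.7076
  (v7,v5,v6) [+-+] → (1.5, -0.2289, 1.435)–(1.5, -0.2289, 0.27259)  len=1.1624

Chained into 1 loop(s):
  loop 1: 8 segments, perimeter = 11.7400
Total perimeter = 11.740


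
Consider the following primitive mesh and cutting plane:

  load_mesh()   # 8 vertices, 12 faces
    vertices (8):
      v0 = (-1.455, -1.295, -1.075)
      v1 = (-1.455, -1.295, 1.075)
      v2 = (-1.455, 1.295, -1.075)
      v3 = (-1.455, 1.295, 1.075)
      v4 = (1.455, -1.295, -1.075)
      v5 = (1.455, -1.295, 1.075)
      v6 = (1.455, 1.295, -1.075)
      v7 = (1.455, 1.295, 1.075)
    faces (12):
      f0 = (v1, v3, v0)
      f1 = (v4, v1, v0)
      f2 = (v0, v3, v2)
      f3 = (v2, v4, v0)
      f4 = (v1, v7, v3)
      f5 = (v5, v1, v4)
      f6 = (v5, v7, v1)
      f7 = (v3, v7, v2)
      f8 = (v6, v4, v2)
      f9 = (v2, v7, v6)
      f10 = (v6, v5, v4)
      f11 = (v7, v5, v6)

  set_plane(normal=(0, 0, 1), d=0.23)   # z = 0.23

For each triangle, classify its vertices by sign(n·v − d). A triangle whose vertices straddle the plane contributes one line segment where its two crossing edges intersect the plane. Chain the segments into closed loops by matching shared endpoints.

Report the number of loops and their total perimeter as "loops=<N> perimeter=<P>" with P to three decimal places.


Straddling triangles (8 of 12):
  (v1,v3,v0) [++-] → (-1.455, 0.27707, 0.23)–(-1.455, -1.295, 0.23)  len=1.5721
  (v4,v1,v0) [-+-] → (-0.311302, -1.295, 0.23)–(-1.455, -1.295, 0.23)  len=1.1437
  (v0,v3,v2) [-+-] → (-1.455, 0.27707, 0.23)–(-1.455, 1.295, 0.23)  len=1.0179
  (v5,v1,v4) [++-] → (-0.311302, -1.295, 0.23)–(1.455, -1.295, 0.23)  len=1.7663
  (v3,v7,v2) [++-] → (0.311302, 1.295, 0.23)–(-1.455, 1.295, 0.23)  len=1.7663
  (v2,v7,v6) [-+-] → (0.311302, 1.295, 0.23)–(1.455, 1.295, 0.23)  len=1.1437
  (v6,v5,v4) [-+-] → (1.455, -0.27707, 0.23)–(1.455, -1.295, 0.23)  len=1.0179
  (v7,v5,v6) [++-] → (1.455, -0.27707, 0.23)–(1.455, 1.295, 0.23)  len=1.5721

Chained into 1 loop(s):
  loop 1: 8 segments, perimeter = 11.0000
Total perimeter = 11.000

loops=1 perimeter=11.000


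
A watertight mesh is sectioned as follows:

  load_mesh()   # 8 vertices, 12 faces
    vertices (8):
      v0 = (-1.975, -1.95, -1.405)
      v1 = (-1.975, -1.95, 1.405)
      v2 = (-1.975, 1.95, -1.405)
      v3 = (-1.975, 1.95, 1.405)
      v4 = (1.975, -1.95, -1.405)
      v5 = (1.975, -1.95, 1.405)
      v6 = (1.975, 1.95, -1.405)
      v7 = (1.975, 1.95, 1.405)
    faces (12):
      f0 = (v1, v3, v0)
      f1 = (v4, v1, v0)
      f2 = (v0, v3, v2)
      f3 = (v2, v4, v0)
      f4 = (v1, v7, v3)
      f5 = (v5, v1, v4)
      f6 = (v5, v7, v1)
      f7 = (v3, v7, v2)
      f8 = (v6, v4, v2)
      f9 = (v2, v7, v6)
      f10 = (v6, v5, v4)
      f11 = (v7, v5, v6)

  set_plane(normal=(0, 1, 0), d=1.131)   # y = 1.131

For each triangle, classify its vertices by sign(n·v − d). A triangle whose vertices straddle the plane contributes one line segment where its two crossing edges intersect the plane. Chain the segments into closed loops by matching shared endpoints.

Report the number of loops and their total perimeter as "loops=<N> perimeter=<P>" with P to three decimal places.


loops=1 perimeter=13.520

Straddling triangles (8 of 12):
  (v1,v3,v0) [-+-] → (-1.975, 1.131, 1.405)–(-1.975, 1.131, 0.8149)  len=0.5901
  (v0,v3,v2) [-++] → (-1.975, 1.131, 0.8149)–(-1.975, 1.131, -1.405)  len=2.2199
  (v2,v4,v0) [+--] → (-1.1455, 1.131, -1.405)–(-1.975, 1.131, -1.405)  len=0.8295
  (v1,v7,v3) [-++] → (1.1455, 1.131, 1.405)–(-1.975, 1.131, 1.405)  len=3.1205
  (v5,v7,v1) [-+-] → (1.975, 1.131, 1.405)–(1.1455, 1.131, 1.405)  len=0.8295
  (v6,v4,v2) [+-+] → (1.975, 1.131, -1.405)–(-1.1455, 1.131, -1.405)  len=3.1205
  (v6,v5,v4) [+--] → (1.975, 1.131, -0.8149)–(1.975, 1.131, -1.405)  len=0.5901
  (v7,v5,v6) [+-+] → (1.975, 1.131, 1.405)–(1.975, 1.131, -0.8149)  len=2.2199

Chained into 1 loop(s):
  loop 1: 8 segments, perimeter = 13.5200
Total perimeter = 13.520


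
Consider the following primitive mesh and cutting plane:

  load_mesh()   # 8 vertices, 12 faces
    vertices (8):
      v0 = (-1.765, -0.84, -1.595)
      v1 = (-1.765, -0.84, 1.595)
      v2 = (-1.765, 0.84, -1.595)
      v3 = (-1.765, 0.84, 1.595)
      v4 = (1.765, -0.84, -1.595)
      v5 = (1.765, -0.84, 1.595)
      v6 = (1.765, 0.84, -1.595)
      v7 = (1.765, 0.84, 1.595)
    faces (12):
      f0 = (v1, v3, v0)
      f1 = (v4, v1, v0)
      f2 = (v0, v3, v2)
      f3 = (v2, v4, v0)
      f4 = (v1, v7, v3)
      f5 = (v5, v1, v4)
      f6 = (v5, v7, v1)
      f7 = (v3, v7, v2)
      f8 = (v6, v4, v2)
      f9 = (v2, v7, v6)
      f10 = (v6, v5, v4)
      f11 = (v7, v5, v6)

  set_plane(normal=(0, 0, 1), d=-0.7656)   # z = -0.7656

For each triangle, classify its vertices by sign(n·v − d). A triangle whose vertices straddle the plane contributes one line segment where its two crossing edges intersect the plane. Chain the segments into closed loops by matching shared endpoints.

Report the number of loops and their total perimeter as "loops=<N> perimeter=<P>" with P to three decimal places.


Straddling triangles (8 of 12):
  (v1,v3,v0) [++-] → (-1.765, -0.4032, -0.7656)–(-1.765, -0.84, -0.7656)  len=0.4368
  (v4,v1,v0) [-+-] → (0.8472, -0.84, -0.7656)–(-1.765, -0.84, -0.7656)  len=2.6122
  (v0,v3,v2) [-+-] → (-1.765, -0.4032, -0.7656)–(-1.765, 0.84, -0.7656)  len=1.2432
  (v5,v1,v4) [++-] → (0.8472, -0.84, -0.7656)–(1.765, -0.84, -0.7656)  len=0.9178
  (v3,v7,v2) [++-] → (-0.8472, 0.84, -0.7656)–(-1.765, 0.84, -0.7656)  len=0.9178
  (v2,v7,v6) [-+-] → (-0.8472, 0.84, -0.7656)–(1.765, 0.84, -0.7656)  len=2.6122
  (v6,v5,v4) [-+-] → (1.765, 0.4032, -0.7656)–(1.765, -0.84, -0.7656)  len=1.2432
  (v7,v5,v6) [++-] → (1.765, 0.4032, -0.7656)–(1.765, 0.84, -0.7656)  len=0.4368

Chained into 1 loop(s):
  loop 1: 8 segments, perimeter = 10.4200
Total perimeter = 10.420

loops=1 perimeter=10.420


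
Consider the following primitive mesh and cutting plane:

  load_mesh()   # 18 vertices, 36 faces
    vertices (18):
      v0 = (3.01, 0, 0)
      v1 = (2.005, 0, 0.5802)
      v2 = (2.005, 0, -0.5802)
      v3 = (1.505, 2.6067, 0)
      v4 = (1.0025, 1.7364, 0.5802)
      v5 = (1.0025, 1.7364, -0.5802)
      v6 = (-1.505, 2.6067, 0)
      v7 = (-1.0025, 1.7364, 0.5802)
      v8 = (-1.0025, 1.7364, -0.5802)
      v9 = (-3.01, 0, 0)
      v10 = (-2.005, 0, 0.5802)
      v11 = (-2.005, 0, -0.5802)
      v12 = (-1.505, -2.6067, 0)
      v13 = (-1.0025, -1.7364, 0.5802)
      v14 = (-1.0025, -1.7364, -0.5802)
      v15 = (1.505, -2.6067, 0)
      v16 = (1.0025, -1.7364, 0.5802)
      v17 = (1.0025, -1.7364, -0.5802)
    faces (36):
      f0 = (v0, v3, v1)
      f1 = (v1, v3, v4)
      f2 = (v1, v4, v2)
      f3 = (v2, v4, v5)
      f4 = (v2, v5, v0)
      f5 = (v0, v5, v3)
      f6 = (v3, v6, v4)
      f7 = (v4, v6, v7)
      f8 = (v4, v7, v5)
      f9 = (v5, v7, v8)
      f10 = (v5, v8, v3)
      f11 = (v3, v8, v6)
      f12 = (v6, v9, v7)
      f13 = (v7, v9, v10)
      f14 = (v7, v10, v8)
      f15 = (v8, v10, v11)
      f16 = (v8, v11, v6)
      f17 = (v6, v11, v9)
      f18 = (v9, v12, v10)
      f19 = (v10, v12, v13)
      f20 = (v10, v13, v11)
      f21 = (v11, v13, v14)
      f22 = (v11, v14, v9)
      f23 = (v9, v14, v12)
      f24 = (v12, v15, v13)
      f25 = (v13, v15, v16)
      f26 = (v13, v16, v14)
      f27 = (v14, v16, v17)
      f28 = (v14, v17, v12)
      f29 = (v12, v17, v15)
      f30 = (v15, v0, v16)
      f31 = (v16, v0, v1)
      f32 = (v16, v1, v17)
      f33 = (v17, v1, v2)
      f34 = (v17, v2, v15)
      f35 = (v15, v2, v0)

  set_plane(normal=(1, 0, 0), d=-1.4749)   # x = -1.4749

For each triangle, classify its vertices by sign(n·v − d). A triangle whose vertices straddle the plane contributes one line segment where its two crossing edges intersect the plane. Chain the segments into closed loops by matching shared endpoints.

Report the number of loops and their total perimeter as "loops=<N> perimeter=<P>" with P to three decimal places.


loops=2 perimeter=9.471

Straddling triangles (16 of 36):
  (v3,v6,v4) [+-+] → (-1.4749, 2.6067, 0)–(-1.4749, 2.59625, 0.00696471)  len=0.0126
  (v4,v6,v7) [+-+] → (-1.4749, 2.59625, 0.00696471)–(-1.4749, 2.55457, 0.0347543)  len=0.0501
  (v3,v8,v6) [++-] → (-1.4749, 2.55457, -0.0347543)–(-1.4749, 2.6067, 0)  len=0.0627
  (v6,v9,v7) [--+] → (-1.4749, 1.32779, 0.443669)–(-1.4749, 2.55457, 0.0347543)  len=1.2931
  (v7,v9,v10) [+--] → (-1.4749, 1.32779, 0.443669)–(-1.4749, 0.91817, 0.5802)  len=0.4318
  (v7,v10,v8) [+-+] → (-1.4749, 0.91817, 0.5802)–(-1.4749, 0.91817, -0.0333941)  len=0.6136
  (v8,v10,v11) [+--] → (-1.4749, 0.91817, -0.0333941)–(-1.4749, 0.91817, -0.5802)  len=0.5468
  (v8,v11,v6) [+--] → (-1.4749, 0.91817, -0.5802)–(-1.4749, 2.55457, -0.0347543)  len=1.7249
  (v10,v12,v13) [--+] → (-1.4749, -2.55457, 0.0347543)–(-1.4749, -0.91817, 0.5802)  len=1.7249
  (v10,v13,v11) [-+-] → (-1.4749, -0.91817, 0.5802)–(-1.4749, -0.91817, 0.0333941)  len=0.5468
  (v11,v13,v14) [-++] → (-1.4749, -0.91817, 0.0333941)–(-1.4749, -0.91817, -0.5802)  len=0.6136
  (v11,v14,v9) [-+-] → (-1.4749, -0.91817, -0.5802)–(-1.4749, -1.32779, -0.443669)  len=0.4318
  (v9,v14,v12) [-+-] → (-1.4749, -1.32779, -0.443669)–(-1.4749, -2.55457, -0.0347543)  len=1.2931
  (v12,v15,v13) [-++] → (-1.4749, -2.6067, 0)–(-1.4749, -2.55457, 0.0347543)  len=0.0627
  (v14,v17,v12) [++-] → (-1.4749, -2.59625, -0.00696471)–(-1.4749, -2.55457, -0.0347543)  len=0.0501
  (v12,v17,v15) [-++] → (-1.4749, -2.59625, -0.00696471)–(-1.4749, -2.6067, 0)  len=0.0126

Chained into 2 loop(s):
  loop 1: 8 segments, perimeter = 4.7355
  loop 2: 8 segments, perimeter = 4.7355
Total perimeter = 9.471


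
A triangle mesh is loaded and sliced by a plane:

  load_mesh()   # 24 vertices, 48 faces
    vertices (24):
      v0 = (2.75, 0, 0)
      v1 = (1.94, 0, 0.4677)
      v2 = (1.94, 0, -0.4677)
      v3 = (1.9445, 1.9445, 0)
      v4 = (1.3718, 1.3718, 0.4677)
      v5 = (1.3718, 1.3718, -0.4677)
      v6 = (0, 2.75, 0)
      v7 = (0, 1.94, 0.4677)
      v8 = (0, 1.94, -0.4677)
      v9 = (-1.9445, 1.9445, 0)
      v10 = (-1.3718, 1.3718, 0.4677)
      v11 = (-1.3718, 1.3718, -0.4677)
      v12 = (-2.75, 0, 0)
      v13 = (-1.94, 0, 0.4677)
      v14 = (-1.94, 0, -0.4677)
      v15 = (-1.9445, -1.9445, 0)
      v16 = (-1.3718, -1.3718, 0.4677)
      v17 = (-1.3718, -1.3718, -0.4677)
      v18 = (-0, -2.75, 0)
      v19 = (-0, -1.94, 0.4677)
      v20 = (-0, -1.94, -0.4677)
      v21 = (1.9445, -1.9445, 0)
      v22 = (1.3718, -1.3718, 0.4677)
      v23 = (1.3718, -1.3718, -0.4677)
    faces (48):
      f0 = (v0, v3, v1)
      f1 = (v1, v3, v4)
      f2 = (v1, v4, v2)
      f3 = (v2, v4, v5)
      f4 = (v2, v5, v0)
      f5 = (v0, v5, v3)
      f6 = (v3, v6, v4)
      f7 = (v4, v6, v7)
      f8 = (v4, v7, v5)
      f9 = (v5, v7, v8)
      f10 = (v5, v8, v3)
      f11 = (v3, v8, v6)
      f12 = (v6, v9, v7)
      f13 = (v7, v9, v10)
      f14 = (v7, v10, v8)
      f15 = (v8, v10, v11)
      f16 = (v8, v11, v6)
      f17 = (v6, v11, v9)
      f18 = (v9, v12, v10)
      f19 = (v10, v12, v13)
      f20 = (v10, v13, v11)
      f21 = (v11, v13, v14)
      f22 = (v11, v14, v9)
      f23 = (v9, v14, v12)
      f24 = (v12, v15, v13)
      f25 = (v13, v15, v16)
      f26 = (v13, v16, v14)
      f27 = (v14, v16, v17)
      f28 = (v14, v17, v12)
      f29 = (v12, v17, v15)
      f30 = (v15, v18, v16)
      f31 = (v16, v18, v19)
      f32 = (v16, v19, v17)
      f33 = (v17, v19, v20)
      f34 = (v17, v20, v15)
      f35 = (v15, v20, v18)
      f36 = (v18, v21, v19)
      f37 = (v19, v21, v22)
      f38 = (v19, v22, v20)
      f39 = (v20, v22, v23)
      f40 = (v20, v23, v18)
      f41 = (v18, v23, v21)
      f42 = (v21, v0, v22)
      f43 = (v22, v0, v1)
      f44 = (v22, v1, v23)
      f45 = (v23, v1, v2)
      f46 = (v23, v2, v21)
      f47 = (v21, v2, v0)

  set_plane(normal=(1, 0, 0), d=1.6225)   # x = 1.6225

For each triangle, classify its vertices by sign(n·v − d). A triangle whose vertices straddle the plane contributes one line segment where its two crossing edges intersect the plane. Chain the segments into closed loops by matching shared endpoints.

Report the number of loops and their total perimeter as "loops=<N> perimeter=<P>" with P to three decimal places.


loops=2 perimeter=7.495

Straddling triangles (16 of 48):
  (v1,v3,v4) [++-] → (1.6225, 1.6225, 0.262964)–(1.6225, 0.766537, 0.4677)  len=0.8801
  (v1,v4,v2) [+-+] → (1.6225, 0.766537, 0.4677)–(1.6225, 0.766537, 0.0549848)  len=0.4127
  (v2,v4,v5) [+--] → (1.6225, 0.766537, 0.0549848)–(1.6225, 0.766537, -0.4677)  len=0.5227
  (v2,v5,v0) [+-+] → (1.6225, 0.766537, -0.4677)–(1.6225, 1.12226, -0.382624)  len=0.3658
  (v0,v5,v3) [+-+] → (1.6225, 1.12226, -0.382624)–(1.6225, 1.6225, -0.262964)  len=0.5143
  (v3,v6,v4) [+--] → (1.6225, 2.07789, 0)–(1.6225, 1.6225, 0.262964)  len=0.5259
  (v5,v8,v3) [--+] → (1.6225, 1.94375, -0.0774489)–(1.6225, 1.6225, -0.262964)  len=0.3710
  (v3,v8,v6) [+--] → (1.6225, 1.94375, -0.0774489)–(1.6225, 2.07789, 0)  len=0.1549
  (v18,v21,v19) [-+-] → (1.6225, -2.07789, 0)–(1.6225, -1.94375, 0.0774489)  len=0.1549
  (v19,v21,v22) [-+-] → (1.6225, -1.94375, 0.0774489)–(1.6225, -1.6225, 0.262964)  len=0.3710
  (v18,v23,v21) [--+] → (1.6225, -1.6225, -0.262964)–(1.6225, -2.07789, 0)  len=0.5259
  (v21,v0,v22) [++-] → (1.6225, -1.12226, 0.382624)–(1.6225, -1.6225, 0.262964)  len=0.5143
  (v22,v0,v1) [-++] → (1.6225, -1.12226, 0.382624)–(1.6225, -0.766537, 0.4677)  len=0.3658
  (v22,v1,v23) [-+-] → (1.6225, -0.766537, 0.4677)–(1.6225, -0.766537, -0.0549848)  len=0.5227
  (v23,v1,v2) [-++] → (1.6225, -0.766537, -0.0549848)–(1.6225, -0.766537, -0.4677)  len=0.4127
  (v23,v2,v21) [-++] → (1.6225, -0.766537, -0.4677)–(1.6225, -1.6225, -0.262964)  len=0.8801

Chained into 2 loop(s):
  loop 1: 8 segments, perimeter = 3.7473
  loop 2: 8 segments, perimeter = 3.7473
Total perimeter = 7.495
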